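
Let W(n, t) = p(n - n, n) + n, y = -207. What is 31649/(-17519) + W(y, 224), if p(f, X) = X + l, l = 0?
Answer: -7284515/17519 ≈ -415.81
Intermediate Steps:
p(f, X) = X (p(f, X) = X + 0 = X)
W(n, t) = 2*n (W(n, t) = n + n = 2*n)
31649/(-17519) + W(y, 224) = 31649/(-17519) + 2*(-207) = 31649*(-1/17519) - 414 = -31649/17519 - 414 = -7284515/17519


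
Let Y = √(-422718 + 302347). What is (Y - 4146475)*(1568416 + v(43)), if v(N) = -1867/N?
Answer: -279638361075975/43 + 67440021*I*√120371/43 ≈ -6.5032e+12 + 5.4414e+8*I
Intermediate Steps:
Y = I*√120371 (Y = √(-120371) = I*√120371 ≈ 346.95*I)
(Y - 4146475)*(1568416 + v(43)) = (I*√120371 - 4146475)*(1568416 - 1867/43) = (-4146475 + I*√120371)*(1568416 - 1867*1/43) = (-4146475 + I*√120371)*(1568416 - 1867/43) = (-4146475 + I*√120371)*(67440021/43) = -279638361075975/43 + 67440021*I*√120371/43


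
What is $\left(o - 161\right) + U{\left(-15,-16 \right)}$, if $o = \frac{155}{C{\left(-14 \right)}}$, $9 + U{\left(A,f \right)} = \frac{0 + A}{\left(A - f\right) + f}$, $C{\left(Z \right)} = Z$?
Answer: $- \frac{2521}{14} \approx -180.07$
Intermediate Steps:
$U{\left(A,f \right)} = -8$ ($U{\left(A,f \right)} = -9 + \frac{0 + A}{\left(A - f\right) + f} = -9 + \frac{A}{A} = -9 + 1 = -8$)
$o = - \frac{155}{14}$ ($o = \frac{155}{-14} = 155 \left(- \frac{1}{14}\right) = - \frac{155}{14} \approx -11.071$)
$\left(o - 161\right) + U{\left(-15,-16 \right)} = \left(- \frac{155}{14} - 161\right) - 8 = - \frac{2409}{14} - 8 = - \frac{2521}{14}$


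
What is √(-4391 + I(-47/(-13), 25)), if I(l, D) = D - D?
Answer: I*√4391 ≈ 66.265*I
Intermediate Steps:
I(l, D) = 0
√(-4391 + I(-47/(-13), 25)) = √(-4391 + 0) = √(-4391) = I*√4391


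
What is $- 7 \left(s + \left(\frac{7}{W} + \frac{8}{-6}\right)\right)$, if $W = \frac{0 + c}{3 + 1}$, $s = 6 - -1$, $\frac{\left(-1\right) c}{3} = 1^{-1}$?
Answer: $\frac{77}{3} \approx 25.667$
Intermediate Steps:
$c = -3$ ($c = - \frac{3}{1} = \left(-3\right) 1 = -3$)
$s = 7$ ($s = 6 + 1 = 7$)
$W = - \frac{3}{4}$ ($W = \frac{0 - 3}{3 + 1} = - \frac{3}{4} \approx -0.75$)
$- 7 \left(s + \left(\frac{7}{W} + \frac{8}{-6}\right)\right) = - 7 \left(7 + \left(\frac{7}{- \frac{3}{4}} + \frac{8}{-6}\right)\right) = - 7 \left(7 + \left(7 \left(- \frac{4}{3}\right) + 8 \left(- \frac{1}{6}\right)\right)\right) = - 7 \left(7 - \frac{32}{3}\right) = \left(-7\right) \left(- \frac{11}{3}\right) = \frac{77}{3}$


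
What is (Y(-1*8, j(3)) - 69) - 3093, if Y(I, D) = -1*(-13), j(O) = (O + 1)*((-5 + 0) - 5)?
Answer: -3149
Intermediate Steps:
j(O) = -10 - 10*O (j(O) = (1 + O)*(-5 - 5) = (1 + O)*(-10) = -10 - 10*O)
Y(I, D) = 13
(Y(-1*8, j(3)) - 69) - 3093 = (13 - 69) - 3093 = -56 - 3093 = -3149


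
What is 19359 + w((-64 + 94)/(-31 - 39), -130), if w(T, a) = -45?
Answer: 19314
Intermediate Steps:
19359 + w((-64 + 94)/(-31 - 39), -130) = 19359 - 45 = 19314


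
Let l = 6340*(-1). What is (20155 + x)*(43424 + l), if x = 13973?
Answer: 1265602752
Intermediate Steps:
l = -6340
(20155 + x)*(43424 + l) = (20155 + 13973)*(43424 - 6340) = 34128*37084 = 1265602752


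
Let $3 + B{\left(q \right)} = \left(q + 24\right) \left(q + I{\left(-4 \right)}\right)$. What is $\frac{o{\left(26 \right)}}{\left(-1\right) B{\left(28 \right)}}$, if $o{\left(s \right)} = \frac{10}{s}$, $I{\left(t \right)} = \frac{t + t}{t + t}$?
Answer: $- \frac{1}{3913} \approx -0.00025556$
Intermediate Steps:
$I{\left(t \right)} = 1$ ($I{\left(t \right)} = \frac{2 t}{2 t} = 2 t \frac{1}{2 t} = 1$)
$B{\left(q \right)} = -3 + \left(1 + q\right) \left(24 + q\right)$ ($B{\left(q \right)} = -3 + \left(q + 24\right) \left(q + 1\right) = -3 + \left(24 + q\right) \left(1 + q\right) = -3 + \left(1 + q\right) \left(24 + q\right)$)
$\frac{o{\left(26 \right)}}{\left(-1\right) B{\left(28 \right)}} = \frac{10 \cdot \frac{1}{26}}{\left(-1\right) \left(21 + 28^{2} + 25 \cdot 28\right)} = \frac{10 \cdot \frac{1}{26}}{\left(-1\right) \left(21 + 784 + 700\right)} = \frac{5}{13 \left(\left(-1\right) 1505\right)} = \frac{5}{13 \left(-1505\right)} = \frac{5}{13} \left(- \frac{1}{1505}\right) = - \frac{1}{3913}$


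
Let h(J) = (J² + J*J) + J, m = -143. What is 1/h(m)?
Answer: 1/40755 ≈ 2.4537e-5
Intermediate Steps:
h(J) = J + 2*J² (h(J) = (J² + J²) + J = 2*J² + J = J + 2*J²)
1/h(m) = 1/(-143*(1 + 2*(-143))) = 1/(-143*(1 - 286)) = 1/(-143*(-285)) = 1/40755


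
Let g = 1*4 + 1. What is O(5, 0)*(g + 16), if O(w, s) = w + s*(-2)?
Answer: 105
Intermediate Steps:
O(w, s) = w - 2*s
g = 5 (g = 4 + 1 = 5)
O(5, 0)*(g + 16) = (5 - 2*0)*(5 + 16) = (5 + 0)*21 = 5*21 = 105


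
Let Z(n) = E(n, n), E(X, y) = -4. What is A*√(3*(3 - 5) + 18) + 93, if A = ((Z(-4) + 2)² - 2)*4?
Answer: 93 + 16*√3 ≈ 120.71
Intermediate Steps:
Z(n) = -4
A = 8 (A = ((-4 + 2)² - 2)*4 = ((-2)² - 2)*4 = (4 - 2)*4 = 2*4 = 8)
A*√(3*(3 - 5) + 18) + 93 = 8*√(3*(3 - 5) + 18) + 93 = 8*√(3*(-2) + 18) + 93 = 8*√(-6 + 18) + 93 = 8*√12 + 93 = 8*(2*√3) + 93 = 16*√3 + 93 = 93 + 16*√3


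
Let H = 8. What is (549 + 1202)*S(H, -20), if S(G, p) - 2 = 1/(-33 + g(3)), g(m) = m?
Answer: 103309/30 ≈ 3443.6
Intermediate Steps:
S(G, p) = 59/30 (S(G, p) = 2 + 1/(-33 + 3) = 2 + 1/(-30) = 2 - 1/30 = 59/30)
(549 + 1202)*S(H, -20) = (549 + 1202)*(59/30) = 1751*(59/30) = 103309/30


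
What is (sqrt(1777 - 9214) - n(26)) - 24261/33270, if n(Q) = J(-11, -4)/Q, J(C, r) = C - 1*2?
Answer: -1271/5545 + I*sqrt(7437) ≈ -0.22922 + 86.238*I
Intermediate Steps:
J(C, r) = -2 + C (J(C, r) = C - 2 = -2 + C)
n(Q) = -13/Q (n(Q) = (-2 - 11)/Q = -13/Q)
(sqrt(1777 - 9214) - n(26)) - 24261/33270 = (sqrt(1777 - 9214) - (-13)/26) - 24261/33270 = (sqrt(-7437) - (-13)/26) - 24261/33270 = (I*sqrt(7437) - 1*(-1/2)) - 1*8087/11090 = (I*sqrt(7437) + 1/2) - 8087/11090 = (1/2 + I*sqrt(7437)) - 8087/11090 = -1271/5545 + I*sqrt(7437)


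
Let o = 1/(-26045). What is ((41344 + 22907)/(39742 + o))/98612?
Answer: 1673417295/102071347320068 ≈ 1.6395e-5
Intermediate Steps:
o = -1/26045 ≈ -3.8395e-5
((41344 + 22907)/(39742 + o))/98612 = ((41344 + 22907)/(39742 - 1/26045))/98612 = (64251/(1035080389/26045))*(1/98612) = (64251*(26045/1035080389))*(1/98612) = (1673417295/1035080389)*(1/98612) = 1673417295/102071347320068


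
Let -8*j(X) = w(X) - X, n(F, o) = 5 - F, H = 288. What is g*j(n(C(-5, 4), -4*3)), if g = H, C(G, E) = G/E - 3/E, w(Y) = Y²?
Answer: -1512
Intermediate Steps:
C(G, E) = -3/E + G/E
j(X) = -X²/8 + X/8 (j(X) = -(X² - X)/8 = -X²/8 + X/8)
g = 288
g*j(n(C(-5, 4), -4*3)) = 288*((5 - (-3 - 5)/4)*(1 - (5 - (-3 - 5)/4))/8) = 288*((5 - (-8)/4)*(1 - (5 - (-8)/4))/8) = 288*((5 - 1*(-2))*(1 - (5 - 1*(-2)))/8) = 288*((5 + 2)*(1 - (5 + 2))/8) = 288*((⅛)*7*(1 - 1*7)) = 288*((⅛)*7*(1 - 7)) = 288*((⅛)*7*(-6)) = 288*(-21/4) = -1512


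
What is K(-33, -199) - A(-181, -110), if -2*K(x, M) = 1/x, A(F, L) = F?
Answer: 11947/66 ≈ 181.02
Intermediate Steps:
K(x, M) = -1/(2*x)
K(-33, -199) - A(-181, -110) = -½/(-33) - 1*(-181) = -½*(-1/33) + 181 = 1/66 + 181 = 11947/66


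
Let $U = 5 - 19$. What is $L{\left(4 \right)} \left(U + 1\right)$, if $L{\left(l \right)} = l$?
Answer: $-52$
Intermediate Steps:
$U = -14$ ($U = 5 - 19 = -14$)
$L{\left(4 \right)} \left(U + 1\right) = 4 \left(-14 + 1\right) = 4 \left(-13\right) = -52$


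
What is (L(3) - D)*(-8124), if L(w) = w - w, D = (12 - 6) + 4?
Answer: 81240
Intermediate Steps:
D = 10 (D = 6 + 4 = 10)
L(w) = 0
(L(3) - D)*(-8124) = (0 - 1*10)*(-8124) = (0 - 10)*(-8124) = -10*(-8124) = 81240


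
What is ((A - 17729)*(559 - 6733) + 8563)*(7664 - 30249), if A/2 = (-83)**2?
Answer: -551120005645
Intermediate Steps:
A = 13778 (A = 2*(-83)**2 = 2*6889 = 13778)
((A - 17729)*(559 - 6733) + 8563)*(7664 - 30249) = ((13778 - 17729)*(559 - 6733) + 8563)*(7664 - 30249) = (-3951*(-6174) + 8563)*(-22585) = (24393474 + 8563)*(-22585) = 24402037*(-22585) = -551120005645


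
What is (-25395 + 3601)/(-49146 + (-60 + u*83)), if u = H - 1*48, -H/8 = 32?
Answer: 10897/37219 ≈ 0.29278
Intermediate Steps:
H = -256 (H = -8*32 = -256)
u = -304 (u = -256 - 1*48 = -256 - 48 = -304)
(-25395 + 3601)/(-49146 + (-60 + u*83)) = (-25395 + 3601)/(-49146 + (-60 - 304*83)) = -21794/(-49146 + (-60 - 25232)) = -21794/(-49146 - 25292) = -21794/(-74438) = -21794*(-1/74438) = 10897/37219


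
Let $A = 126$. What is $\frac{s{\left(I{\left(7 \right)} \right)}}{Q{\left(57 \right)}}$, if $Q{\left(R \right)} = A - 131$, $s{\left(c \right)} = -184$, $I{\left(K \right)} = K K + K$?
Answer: $\frac{184}{5} \approx 36.8$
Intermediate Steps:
$I{\left(K \right)} = K + K^{2}$ ($I{\left(K \right)} = K^{2} + K = K + K^{2}$)
$Q{\left(R \right)} = -5$ ($Q{\left(R \right)} = 126 - 131 = -5$)
$\frac{s{\left(I{\left(7 \right)} \right)}}{Q{\left(57 \right)}} = - \frac{184}{-5} = \left(-184\right) \left(- \frac{1}{5}\right) = \frac{184}{5}$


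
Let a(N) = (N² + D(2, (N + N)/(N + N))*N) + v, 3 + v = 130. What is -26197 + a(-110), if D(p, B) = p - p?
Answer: -13970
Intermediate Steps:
v = 127 (v = -3 + 130 = 127)
D(p, B) = 0
a(N) = 127 + N² (a(N) = (N² + 0*N) + 127 = (N² + 0) + 127 = N² + 127 = 127 + N²)
-26197 + a(-110) = -26197 + (127 + (-110)²) = -26197 + (127 + 12100) = -26197 + 12227 = -13970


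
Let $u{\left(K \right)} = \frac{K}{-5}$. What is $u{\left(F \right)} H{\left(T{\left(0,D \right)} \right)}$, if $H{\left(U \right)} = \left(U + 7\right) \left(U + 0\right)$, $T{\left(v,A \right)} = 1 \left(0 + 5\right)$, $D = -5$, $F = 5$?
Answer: $-60$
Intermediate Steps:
$T{\left(v,A \right)} = 5$ ($T{\left(v,A \right)} = 1 \cdot 5 = 5$)
$u{\left(K \right)} = - \frac{K}{5}$ ($u{\left(K \right)} = K \left(- \frac{1}{5}\right) = - \frac{K}{5}$)
$H{\left(U \right)} = U \left(7 + U\right)$ ($H{\left(U \right)} = \left(7 + U\right) U = U \left(7 + U\right)$)
$u{\left(F \right)} H{\left(T{\left(0,D \right)} \right)} = \left(- \frac{1}{5}\right) 5 \cdot 5 \left(7 + 5\right) = - 5 \cdot 12 = \left(-1\right) 60 = -60$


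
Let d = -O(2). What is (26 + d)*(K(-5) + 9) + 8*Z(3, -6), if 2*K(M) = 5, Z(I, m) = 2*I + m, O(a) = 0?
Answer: 299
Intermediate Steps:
Z(I, m) = m + 2*I
d = 0 (d = -1*0 = 0)
K(M) = 5/2 (K(M) = (½)*5 = 5/2)
(26 + d)*(K(-5) + 9) + 8*Z(3, -6) = (26 + 0)*(5/2 + 9) + 8*(-6 + 2*3) = 26*(23/2) + 8*(-6 + 6) = 299 + 8*0 = 299 + 0 = 299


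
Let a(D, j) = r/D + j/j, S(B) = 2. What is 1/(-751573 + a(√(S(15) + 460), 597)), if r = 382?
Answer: -86806566/65241384385271 - 191*√462/130482768770542 ≈ -1.3306e-6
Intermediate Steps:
a(D, j) = 1 + 382/D (a(D, j) = 382/D + j/j = 382/D + 1 = 1 + 382/D)
1/(-751573 + a(√(S(15) + 460), 597)) = 1/(-751573 + (382 + √(2 + 460))/(√(2 + 460))) = 1/(-751573 + (382 + √462)/(√462)) = 1/(-751573 + (√462/462)*(382 + √462)) = 1/(-751573 + √462*(382 + √462)/462)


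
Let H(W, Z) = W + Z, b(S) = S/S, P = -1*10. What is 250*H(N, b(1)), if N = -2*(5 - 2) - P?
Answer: 1250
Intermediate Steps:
P = -10
b(S) = 1
N = 4 (N = -2*(5 - 2) - 1*(-10) = -2*3 + 10 = -6 + 10 = 4)
250*H(N, b(1)) = 250*(4 + 1) = 250*5 = 1250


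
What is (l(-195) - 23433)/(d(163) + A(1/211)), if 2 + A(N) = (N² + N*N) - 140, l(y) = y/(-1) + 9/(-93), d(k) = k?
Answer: -32072082501/28983233 ≈ -1106.6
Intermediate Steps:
l(y) = -3/31 - y (l(y) = y*(-1) + 9*(-1/93) = -y - 3/31 = -3/31 - y)
A(N) = -142 + 2*N² (A(N) = -2 + ((N² + N*N) - 140) = -2 + ((N² + N²) - 140) = -2 + (2*N² - 140) = -2 + (-140 + 2*N²) = -142 + 2*N²)
(l(-195) - 23433)/(d(163) + A(1/211)) = ((-3/31 - 1*(-195)) - 23433)/(163 + (-142 + 2*(1/211)²)) = ((-3/31 + 195) - 23433)/(163 + (-142 + 2*(1/211)²)) = (6042/31 - 23433)/(163 + (-142 + 2*(1/44521))) = -720381/(31*(163 + (-142 + 2/44521))) = -720381/(31*(163 - 6321980/44521)) = -720381/(31*934943/44521) = -720381/31*44521/934943 = -32072082501/28983233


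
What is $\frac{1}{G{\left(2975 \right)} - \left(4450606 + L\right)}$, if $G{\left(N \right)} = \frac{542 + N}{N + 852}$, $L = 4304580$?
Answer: $- \frac{3827}{33506093305} \approx -1.1422 \cdot 10^{-7}$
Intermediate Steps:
$G{\left(N \right)} = \frac{542 + N}{852 + N}$
$\frac{1}{G{\left(2975 \right)} - \left(4450606 + L\right)} = \frac{1}{\frac{542 + 2975}{852 + 2975} - 8755186} = \frac{1}{\frac{1}{3827} \cdot 3517 - 8755186} = \frac{1}{\frac{3517}{3827} - 8755186} = \frac{1}{- \frac{33506093305}{3827}} = - \frac{3827}{33506093305}$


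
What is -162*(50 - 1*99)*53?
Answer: 420714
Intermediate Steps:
-162*(50 - 1*99)*53 = -162*(50 - 99)*53 = -162*(-49)*53 = 7938*53 = 420714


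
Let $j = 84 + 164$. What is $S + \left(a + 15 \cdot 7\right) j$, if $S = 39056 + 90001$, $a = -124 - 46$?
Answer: $112937$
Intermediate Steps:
$j = 248$
$a = -170$
$S = 129057$
$S + \left(a + 15 \cdot 7\right) j = 129057 + \left(-170 + 15 \cdot 7\right) 248 = 129057 + \left(-170 + 105\right) 248 = 129057 - 16120 = 112937$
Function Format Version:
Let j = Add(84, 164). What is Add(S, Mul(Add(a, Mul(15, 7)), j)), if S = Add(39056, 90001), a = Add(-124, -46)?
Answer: 112937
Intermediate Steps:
j = 248
a = -170
S = 129057
Add(S, Mul(Add(a, Mul(15, 7)), j)) = Add(129057, Mul(Add(-170, Mul(15, 7)), 248)) = Add(129057, Mul(Add(-170, 105), 248)) = Add(129057, Mul(-65, 248)) = Add(129057, -16120) = 112937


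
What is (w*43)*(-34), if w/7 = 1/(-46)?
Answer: 5117/23 ≈ 222.48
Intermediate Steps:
w = -7/46 (w = 7/(-46) = 7*(-1/46) = -7/46 ≈ -0.15217)
(w*43)*(-34) = -7/46*43*(-34) = -301/46*(-34) = 5117/23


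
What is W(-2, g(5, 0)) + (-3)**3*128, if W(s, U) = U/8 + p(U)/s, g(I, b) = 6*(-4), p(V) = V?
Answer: -3447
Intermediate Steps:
g(I, b) = -24
W(s, U) = U/8 + U/s
W(-2, g(5, 0)) + (-3)**3*128 = ((1/8)*(-24) - 24/(-2)) + (-3)**3*128 = (-3 - 24*(-1/2)) - 27*128 = (-3 + 12) - 3456 = 9 - 3456 = -3447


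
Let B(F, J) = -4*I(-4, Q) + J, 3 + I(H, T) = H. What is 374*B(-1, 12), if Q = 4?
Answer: 14960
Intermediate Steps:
I(H, T) = -3 + H
B(F, J) = 28 + J (B(F, J) = -4*(-3 - 4) + J = -4*(-7) + J = 28 + J)
374*B(-1, 12) = 374*(28 + 12) = 374*40 = 14960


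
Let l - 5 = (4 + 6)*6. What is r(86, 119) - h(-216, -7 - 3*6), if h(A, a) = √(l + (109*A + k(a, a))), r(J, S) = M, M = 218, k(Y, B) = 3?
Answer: 218 - 2*I*√5869 ≈ 218.0 - 153.22*I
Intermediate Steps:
l = 65 (l = 5 + (4 + 6)*6 = 5 + 10*6 = 5 + 60 = 65)
r(J, S) = 218
h(A, a) = √(68 + 109*A) (h(A, a) = √(65 + (109*A + 3)) = √(65 + (3 + 109*A)) = √(68 + 109*A))
r(86, 119) - h(-216, -7 - 3*6) = 218 - √(68 + 109*(-216)) = 218 - √(68 - 23544) = 218 - √(-23476) = 218 - 2*I*√5869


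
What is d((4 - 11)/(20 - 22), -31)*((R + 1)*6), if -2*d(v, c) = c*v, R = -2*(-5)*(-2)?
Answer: -12369/2 ≈ -6184.5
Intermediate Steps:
R = -20 (R = 10*(-2) = -20)
d(v, c) = -c*v/2
d((4 - 11)/(20 - 22), -31)*((R + 1)*6) = (-½*(-31)*(4 - 11)/(20 - 22))*((-20 + 1)*6) = (-½*(-31)*(-7/(-2)))*(-19*6) = -½*(-31)*(-7*(-½))*(-114) = -½*(-31)*7/2*(-114) = (217/4)*(-114) = -12369/2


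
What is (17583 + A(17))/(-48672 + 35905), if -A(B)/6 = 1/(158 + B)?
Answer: -3077019/2234225 ≈ -1.3772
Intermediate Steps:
A(B) = -6/(158 + B)
(17583 + A(17))/(-48672 + 35905) = (17583 - 6/(158 + 17))/(-48672 + 35905) = (17583 - 6/175)/(-12767) = (17583 - 6*1/175)*(-1/12767) = (17583 - 6/175)*(-1/12767) = (3077019/175)*(-1/12767) = -3077019/2234225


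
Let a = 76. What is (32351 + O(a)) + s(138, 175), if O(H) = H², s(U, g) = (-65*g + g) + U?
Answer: 27065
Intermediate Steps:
s(U, g) = U - 64*g (s(U, g) = -64*g + U = U - 64*g)
(32351 + O(a)) + s(138, 175) = (32351 + 76²) + (138 - 64*175) = (32351 + 5776) + (138 - 11200) = 38127 - 11062 = 27065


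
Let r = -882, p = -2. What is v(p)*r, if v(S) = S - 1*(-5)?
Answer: -2646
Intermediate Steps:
v(S) = 5 + S (v(S) = S + 5 = 5 + S)
v(p)*r = (5 - 2)*(-882) = 3*(-882) = -2646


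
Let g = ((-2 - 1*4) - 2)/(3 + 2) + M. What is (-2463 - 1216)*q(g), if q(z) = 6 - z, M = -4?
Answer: -213382/5 ≈ -42676.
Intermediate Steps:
g = -28/5 (g = ((-2 - 1*4) - 2)/(3 + 2) - 4 = ((-2 - 4) - 2)/5 - 4 = (-6 - 2)*(⅕) - 4 = -8*⅕ - 4 = -8/5 - 4 = -28/5 ≈ -5.6000)
(-2463 - 1216)*q(g) = (-2463 - 1216)*(6 - 1*(-28/5)) = -3679*(6 + 28/5) = -3679*58/5 = -213382/5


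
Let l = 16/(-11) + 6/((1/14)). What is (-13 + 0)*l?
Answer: -11804/11 ≈ -1073.1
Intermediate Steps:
l = 908/11 (l = 16*(-1/11) + 6/((1*(1/14))) = -16/11 + 6/(1/14) = -16/11 + 6*14 = -16/11 + 84 = 908/11 ≈ 82.545)
(-13 + 0)*l = (-13 + 0)*(908/11) = -13*908/11 = -11804/11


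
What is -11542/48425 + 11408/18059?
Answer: 343995422/874507075 ≈ 0.39336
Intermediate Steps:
-11542/48425 + 11408/18059 = 343995422/874507075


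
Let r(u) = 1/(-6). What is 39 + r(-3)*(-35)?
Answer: 269/6 ≈ 44.833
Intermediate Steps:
r(u) = -⅙
39 + r(-3)*(-35) = 39 - ⅙*(-35) = 39 + 35/6 = 269/6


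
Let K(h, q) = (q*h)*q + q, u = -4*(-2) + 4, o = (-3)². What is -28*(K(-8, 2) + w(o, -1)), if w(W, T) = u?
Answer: 504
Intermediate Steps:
o = 9
u = 12 (u = 8 + 4 = 12)
w(W, T) = 12
K(h, q) = q + h*q² (K(h, q) = (h*q)*q + q = h*q² + q = q + h*q²)
-28*(K(-8, 2) + w(o, -1)) = -28*(2*(1 - 8*2) + 12) = -28*(2*(1 - 16) + 12) = -28*(2*(-15) + 12) = -28*(-30 + 12) = -28*(-18) = 504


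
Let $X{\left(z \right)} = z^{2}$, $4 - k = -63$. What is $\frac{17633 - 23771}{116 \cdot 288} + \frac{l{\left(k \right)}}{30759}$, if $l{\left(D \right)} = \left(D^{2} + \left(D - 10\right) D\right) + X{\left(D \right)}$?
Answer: $\frac{13262413}{57088704} \approx 0.23231$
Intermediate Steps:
$k = 67$ ($k = 4 - -63 = 4 + 63 = 67$)
$l{\left(D \right)} = 2 D^{2} + D \left(-10 + D\right)$ ($l{\left(D \right)} = \left(D^{2} + \left(D - 10\right) D\right) + D^{2} = \left(D^{2} + \left(-10 + D\right) D\right) + D^{2} = \left(D^{2} + D \left(-10 + D\right)\right) + D^{2} = 2 D^{2} + D \left(-10 + D\right)$)
$\frac{17633 - 23771}{116 \cdot 288} + \frac{l{\left(k \right)}}{30759} = \frac{17633 - 23771}{116 \cdot 288} + \frac{67 \left(-10 + 3 \cdot 67\right)}{30759} = \frac{17633 - 23771}{33408} + 67 \left(-10 + 201\right) \frac{1}{30759} = \left(-6138\right) \frac{1}{33408} + 67 \cdot 191 \cdot \frac{1}{30759} = - \frac{341}{1856} + 12797 \cdot \frac{1}{30759} = - \frac{341}{1856} + \frac{12797}{30759} = \frac{13262413}{57088704}$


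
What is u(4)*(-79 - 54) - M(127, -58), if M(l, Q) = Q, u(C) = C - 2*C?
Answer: 590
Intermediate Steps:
u(C) = -C
u(4)*(-79 - 54) - M(127, -58) = (-1*4)*(-79 - 54) - 1*(-58) = -4*(-133) + 58 = 532 + 58 = 590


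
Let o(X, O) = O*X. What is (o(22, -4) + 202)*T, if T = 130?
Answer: 14820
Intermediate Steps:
(o(22, -4) + 202)*T = (-4*22 + 202)*130 = (-88 + 202)*130 = 114*130 = 14820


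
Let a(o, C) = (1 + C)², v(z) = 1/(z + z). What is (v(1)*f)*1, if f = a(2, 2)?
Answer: 9/2 ≈ 4.5000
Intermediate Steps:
v(z) = 1/(2*z)
f = 9 (f = (1 + 2)² = 3² = 9)
(v(1)*f)*1 = (((½)/1)*9)*1 = (((½)*1)*9)*1 = ((½)*9)*1 = (9/2)*1 = 9/2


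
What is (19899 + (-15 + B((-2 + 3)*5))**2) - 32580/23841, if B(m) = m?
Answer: 52973731/2649 ≈ 19998.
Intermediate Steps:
(19899 + (-15 + B((-2 + 3)*5))**2) - 32580/23841 = (19899 + (-15 + (-2 + 3)*5)**2) - 32580/23841 = (19899 + (-15 + 1*5)**2) - 32580*1/23841 = (19899 + (-15 + 5)**2) - 3620/2649 = (19899 + (-10)**2) - 3620/2649 = (19899 + 100) - 3620/2649 = 19999 - 3620/2649 = 52973731/2649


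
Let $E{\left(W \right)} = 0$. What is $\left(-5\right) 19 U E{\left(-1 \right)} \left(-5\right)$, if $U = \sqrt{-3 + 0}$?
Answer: $0$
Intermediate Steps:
$U = i \sqrt{3}$ ($U = \sqrt{-3} = i \sqrt{3} \approx 1.732 i$)
$\left(-5\right) 19 U E{\left(-1 \right)} \left(-5\right) = \left(-5\right) 19 i \sqrt{3} \cdot 0 \left(-5\right) = - 95 \cdot 0 \left(-5\right) = \left(-95\right) 0 = 0$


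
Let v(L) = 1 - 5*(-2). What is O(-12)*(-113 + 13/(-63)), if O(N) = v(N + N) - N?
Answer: -164036/63 ≈ -2603.7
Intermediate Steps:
v(L) = 11 (v(L) = 1 + 10 = 11)
O(N) = 11 - N
O(-12)*(-113 + 13/(-63)) = (11 - 1*(-12))*(-113 + 13/(-63)) = (11 + 12)*(-113 + 13*(-1/63)) = 23*(-113 - 13/63) = 23*(-7132/63) = -164036/63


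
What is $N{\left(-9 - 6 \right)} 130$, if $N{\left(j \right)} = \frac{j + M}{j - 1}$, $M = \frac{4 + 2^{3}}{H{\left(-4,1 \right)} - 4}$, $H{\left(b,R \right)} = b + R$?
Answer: $\frac{7605}{56} \approx 135.8$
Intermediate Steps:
$H{\left(b,R \right)} = R + b$
$M = - \frac{12}{7}$ ($M = \frac{4 + 2^{3}}{\left(1 - 4\right) - 4} = \frac{4 + 8}{-3 - 4} = \frac{12}{-7} = 12 \left(- \frac{1}{7}\right) = - \frac{12}{7} \approx -1.7143$)
$N{\left(j \right)} = \frac{- \frac{12}{7} + j}{-1 + j}$ ($N{\left(j \right)} = \frac{j - \frac{12}{7}}{j - 1} = \frac{- \frac{12}{7} + j}{-1 + j}$)
$N{\left(-9 - 6 \right)} 130 = \frac{- \frac{12}{7} - 15}{-1 - 15} \cdot 130 = \frac{1}{-16} \left(- \frac{117}{7}\right) 130 = \left(- \frac{1}{16}\right) \left(- \frac{117}{7}\right) 130 = \frac{117}{112} \cdot 130 = \frac{7605}{56}$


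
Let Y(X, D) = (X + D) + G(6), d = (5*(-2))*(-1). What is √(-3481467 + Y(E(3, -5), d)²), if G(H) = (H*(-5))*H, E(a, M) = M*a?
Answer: I*√3447242 ≈ 1856.7*I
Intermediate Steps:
d = 10 (d = -10*(-1) = 10)
G(H) = -5*H² (G(H) = (-5*H)*H = -5*H²)
Y(X, D) = -180 + D + X (Y(X, D) = (X + D) - 5*6² = (D + X) - 5*36 = (D + X) - 180 = -180 + D + X)
√(-3481467 + Y(E(3, -5), d)²) = √(-3481467 + (-180 + 10 - 5*3)²) = √(-3481467 + (-180 + 10 - 15)²) = √(-3481467 + (-185)²) = √(-3481467 + 34225) = √(-3447242) = I*√3447242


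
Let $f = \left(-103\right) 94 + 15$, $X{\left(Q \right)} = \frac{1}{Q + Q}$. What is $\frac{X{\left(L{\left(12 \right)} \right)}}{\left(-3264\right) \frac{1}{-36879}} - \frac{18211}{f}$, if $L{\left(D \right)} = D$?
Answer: $\frac{594362063}{252424704} \approx 2.3546$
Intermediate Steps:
$X{\left(Q \right)} = \frac{1}{2 Q}$
$f = -9667$ ($f = -9682 + 15 = -9667$)
$\frac{X{\left(L{\left(12 \right)} \right)}}{\left(-3264\right) \frac{1}{-36879}} - \frac{18211}{f} = \frac{\frac{1}{2} \cdot \frac{1}{12}}{\left(-3264\right) \frac{1}{-36879}} - \frac{18211}{-9667} = \frac{\frac{1}{2} \cdot \frac{1}{12}}{\left(-3264\right) \left(- \frac{1}{36879}\right)} - - \frac{18211}{9667} = \frac{1}{24 \cdot \frac{1088}{12293}} + \frac{18211}{9667} = \frac{1}{24} \cdot \frac{12293}{1088} + \frac{18211}{9667} = \frac{12293}{26112} + \frac{18211}{9667} = \frac{594362063}{252424704}$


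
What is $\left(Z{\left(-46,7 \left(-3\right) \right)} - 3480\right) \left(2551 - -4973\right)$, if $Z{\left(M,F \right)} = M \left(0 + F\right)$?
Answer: $-18915336$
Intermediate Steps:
$Z{\left(M,F \right)} = F M$ ($Z{\left(M,F \right)} = M F = F M$)
$\left(Z{\left(-46,7 \left(-3\right) \right)} - 3480\right) \left(2551 - -4973\right) = \left(7 \left(-3\right) \left(-46\right) - 3480\right) \left(2551 - -4973\right) = \left(\left(-21\right) \left(-46\right) - 3480\right) \left(2551 + 4973\right) = \left(966 - 3480\right) 7524 = \left(-2514\right) 7524 = -18915336$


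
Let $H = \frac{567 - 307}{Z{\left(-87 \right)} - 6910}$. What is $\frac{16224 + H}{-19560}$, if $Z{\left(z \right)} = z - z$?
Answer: $- \frac{5605379}{6757980} \approx -0.82945$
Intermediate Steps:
$Z{\left(z \right)} = 0$
$H = - \frac{26}{691}$ ($H = \frac{567 - 307}{0 - 6910} = \frac{260}{-6910} = 260 \left(- \frac{1}{6910}\right) = - \frac{26}{691} \approx -0.037627$)
$\frac{16224 + H}{-19560} = \frac{16224 - \frac{26}{691}}{-19560} = \frac{11210758}{691} \left(- \frac{1}{19560}\right) = - \frac{5605379}{6757980}$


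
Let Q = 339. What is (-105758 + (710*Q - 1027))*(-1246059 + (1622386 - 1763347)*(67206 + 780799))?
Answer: -16006585764283920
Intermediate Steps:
(-105758 + (710*Q - 1027))*(-1246059 + (1622386 - 1763347)*(67206 + 780799)) = (-105758 + (710*339 - 1027))*(-1246059 + (1622386 - 1763347)*(67206 + 780799)) = (-105758 + (240690 - 1027))*(-1246059 - 140961*848005) = (-105758 + 239663)*(-1246059 - 119535632805) = 133905*(-119536878864) = -16006585764283920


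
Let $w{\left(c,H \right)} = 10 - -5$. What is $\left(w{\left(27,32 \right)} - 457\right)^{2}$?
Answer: $195364$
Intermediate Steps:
$w{\left(c,H \right)} = 15$ ($w{\left(c,H \right)} = 10 + 5 = 15$)
$\left(w{\left(27,32 \right)} - 457\right)^{2} = \left(15 - 457\right)^{2} = \left(-442\right)^{2} = 195364$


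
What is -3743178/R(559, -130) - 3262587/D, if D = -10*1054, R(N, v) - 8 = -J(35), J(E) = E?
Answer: 13180395323/94860 ≈ 1.3895e+5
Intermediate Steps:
R(N, v) = -27 (R(N, v) = 8 - 1*35 = 8 - 35 = -27)
D = -10540
-3743178/R(559, -130) - 3262587/D = -3743178/(-27) - 3262587/(-10540) = -3743178*(-1/27) - 3262587*(-1/10540) = 1247726/9 + 3262587/10540 = 13180395323/94860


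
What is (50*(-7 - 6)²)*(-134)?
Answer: -1132300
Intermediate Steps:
(50*(-7 - 6)²)*(-134) = (50*(-13)²)*(-134) = (50*169)*(-134) = 8450*(-134) = -1132300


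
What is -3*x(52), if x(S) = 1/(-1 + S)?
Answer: -1/17 ≈ -0.058824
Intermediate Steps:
-3*x(52) = -3/(-1 + 52) = -3/51 = -3*1/51 = -1/17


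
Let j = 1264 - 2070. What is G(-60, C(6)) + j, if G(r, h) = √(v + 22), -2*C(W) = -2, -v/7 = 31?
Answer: -806 + I*√195 ≈ -806.0 + 13.964*I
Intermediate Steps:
v = -217 (v = -7*31 = -217)
C(W) = 1 (C(W) = -½*(-2) = 1)
G(r, h) = I*√195 (G(r, h) = √(-217 + 22) = √(-195) = I*√195)
j = -806
G(-60, C(6)) + j = I*√195 - 806 = -806 + I*√195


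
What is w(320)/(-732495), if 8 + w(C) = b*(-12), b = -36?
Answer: -424/732495 ≈ -0.00057884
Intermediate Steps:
w(C) = 424 (w(C) = -8 - 36*(-12) = -8 + 432 = 424)
w(320)/(-732495) = 424/(-732495) = 424*(-1/732495) = -424/732495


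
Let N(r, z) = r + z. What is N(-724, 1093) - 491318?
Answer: -490949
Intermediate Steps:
N(-724, 1093) - 491318 = (-724 + 1093) - 491318 = 369 - 491318 = -490949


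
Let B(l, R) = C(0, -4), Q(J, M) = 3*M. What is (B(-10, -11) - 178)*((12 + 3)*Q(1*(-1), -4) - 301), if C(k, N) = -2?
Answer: 86580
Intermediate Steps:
B(l, R) = -2
(B(-10, -11) - 178)*((12 + 3)*Q(1*(-1), -4) - 301) = (-2 - 178)*((12 + 3)*(3*(-4)) - 301) = -180*(15*(-12) - 301) = -180*(-180 - 301) = -180*(-481) = 86580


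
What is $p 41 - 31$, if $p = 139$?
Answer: $5668$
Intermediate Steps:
$p 41 - 31 = 139 \cdot 41 - 31 = 5699 - 31 = 5668$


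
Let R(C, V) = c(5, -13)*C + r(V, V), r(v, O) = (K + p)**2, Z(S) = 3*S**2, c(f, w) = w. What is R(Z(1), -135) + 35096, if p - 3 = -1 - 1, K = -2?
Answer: 35058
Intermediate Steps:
p = 1 (p = 3 + (-1 - 1) = 3 - 2 = 1)
r(v, O) = 1 (r(v, O) = (-2 + 1)**2 = (-1)**2 = 1)
R(C, V) = 1 - 13*C (R(C, V) = -13*C + 1 = 1 - 13*C)
R(Z(1), -135) + 35096 = (1 - 39*1**2) + 35096 = (1 - 39) + 35096 = -38 + 35096 = 35058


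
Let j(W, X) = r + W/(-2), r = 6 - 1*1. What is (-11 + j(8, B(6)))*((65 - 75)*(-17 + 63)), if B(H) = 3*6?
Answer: 4600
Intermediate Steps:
B(H) = 18
r = 5 (r = 6 - 1 = 5)
j(W, X) = 5 - W/2 (j(W, X) = 5 + W/(-2) = 5 + W*(-½) = 5 - W/2)
(-11 + j(8, B(6)))*((65 - 75)*(-17 + 63)) = (-11 + (5 - ½*8))*((65 - 75)*(-17 + 63)) = (-11 + (5 - 4))*(-10*46) = (-11 + 1)*(-460) = -10*(-460) = 4600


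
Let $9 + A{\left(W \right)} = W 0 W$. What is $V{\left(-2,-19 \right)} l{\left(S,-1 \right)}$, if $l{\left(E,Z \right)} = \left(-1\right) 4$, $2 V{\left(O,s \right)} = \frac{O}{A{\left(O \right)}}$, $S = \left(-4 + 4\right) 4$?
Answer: $- \frac{4}{9} \approx -0.44444$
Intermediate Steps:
$A{\left(W \right)} = -9$ ($A{\left(W \right)} = -9 + W 0 W = -9 + 0 W = -9 + 0 = -9$)
$S = 0$ ($S = 0 \cdot 4 = 0$)
$V{\left(O,s \right)} = - \frac{O}{18}$ ($V{\left(O,s \right)} = \frac{O \frac{1}{-9}}{2} = \frac{O \left(- \frac{1}{9}\right)}{2} = \frac{\left(- \frac{1}{9}\right) O}{2} = - \frac{O}{18}$)
$l{\left(E,Z \right)} = -4$
$V{\left(-2,-19 \right)} l{\left(S,-1 \right)} = \left(- \frac{1}{18}\right) \left(-2\right) \left(-4\right) = \frac{1}{9} \left(-4\right) = - \frac{4}{9}$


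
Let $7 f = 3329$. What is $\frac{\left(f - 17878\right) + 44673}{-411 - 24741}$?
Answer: $- \frac{95447}{88032} \approx -1.0842$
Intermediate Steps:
$f = \frac{3329}{7}$ ($f = \frac{1}{7} \cdot 3329 = \frac{3329}{7} \approx 475.57$)
$\frac{\left(f - 17878\right) + 44673}{-411 - 24741} = \frac{\left(\frac{3329}{7} - 17878\right) + 44673}{-411 - 24741} = \frac{- \frac{121817}{7} + 44673}{-411 - 24741} = \frac{190894}{7 \left(-25152\right)} = \frac{190894}{7} \left(- \frac{1}{25152}\right) = - \frac{95447}{88032}$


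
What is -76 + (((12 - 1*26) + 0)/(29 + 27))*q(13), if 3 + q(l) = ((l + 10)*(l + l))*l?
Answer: -8075/4 ≈ -2018.8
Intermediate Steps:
q(l) = -3 + 2*l²*(10 + l) (q(l) = -3 + ((l + 10)*(l + l))*l = -3 + ((10 + l)*(2*l))*l = -3 + (2*l*(10 + l))*l = -3 + 2*l²*(10 + l))
-76 + (((12 - 1*26) + 0)/(29 + 27))*q(13) = -76 + (((12 - 1*26) + 0)/(29 + 27))*(-3 + 2*13³ + 20*13²) = -76 + (((12 - 26) + 0)/56)*(-3 + 2*2197 + 20*169) = -76 + ((-14 + 0)*(1/56))*(-3 + 4394 + 3380) = -76 - 14*1/56*7771 = -76 - ¼*7771 = -76 - 7771/4 = -8075/4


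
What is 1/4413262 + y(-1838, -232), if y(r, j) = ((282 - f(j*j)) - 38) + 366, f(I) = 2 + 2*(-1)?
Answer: 2692089821/4413262 ≈ 610.00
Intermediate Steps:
f(I) = 0 (f(I) = 2 - 2 = 0)
y(r, j) = 610 (y(r, j) = ((282 - 1*0) - 38) + 366 = ((282 + 0) - 38) + 366 = (282 - 38) + 366 = 244 + 366 = 610)
1/4413262 + y(-1838, -232) = 1/4413262 + 610 = 2692089821/4413262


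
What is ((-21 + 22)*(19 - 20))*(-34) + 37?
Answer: 71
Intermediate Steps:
((-21 + 22)*(19 - 20))*(-34) + 37 = (1*(-1))*(-34) + 37 = -1*(-34) + 37 = 34 + 37 = 71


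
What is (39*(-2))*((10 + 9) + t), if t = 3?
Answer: -1716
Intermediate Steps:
(39*(-2))*((10 + 9) + t) = (39*(-2))*((10 + 9) + 3) = -78*(19 + 3) = -78*22 = -1716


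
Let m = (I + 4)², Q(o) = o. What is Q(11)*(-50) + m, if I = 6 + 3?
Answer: -381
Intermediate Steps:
I = 9
m = 169 (m = (9 + 4)² = 13² = 169)
Q(11)*(-50) + m = 11*(-50) + 169 = -550 + 169 = -381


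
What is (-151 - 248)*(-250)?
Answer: 99750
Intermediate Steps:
(-151 - 248)*(-250) = -399*(-250) = 99750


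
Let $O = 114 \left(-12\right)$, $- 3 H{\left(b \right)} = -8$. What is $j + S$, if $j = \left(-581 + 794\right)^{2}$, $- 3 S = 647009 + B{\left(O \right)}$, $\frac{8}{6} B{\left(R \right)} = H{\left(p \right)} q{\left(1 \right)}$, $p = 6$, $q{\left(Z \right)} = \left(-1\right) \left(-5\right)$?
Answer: $-170304$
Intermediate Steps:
$q{\left(Z \right)} = 5$
$H{\left(b \right)} = \frac{8}{3}$ ($H{\left(b \right)} = \left(- \frac{1}{3}\right) \left(-8\right) = \frac{8}{3}$)
$O = -1368$
$B{\left(R \right)} = 10$ ($B{\left(R \right)} = \frac{3 \cdot \frac{8}{3} \cdot 5}{4} = \frac{3}{4} \cdot \frac{40}{3} = 10$)
$S = -215673$ ($S = - \frac{647009 + 10}{3} = \left(- \frac{1}{3}\right) 647019 = -215673$)
$j = 45369$ ($j = 213^{2} = 45369$)
$j + S = 45369 - 215673 = -170304$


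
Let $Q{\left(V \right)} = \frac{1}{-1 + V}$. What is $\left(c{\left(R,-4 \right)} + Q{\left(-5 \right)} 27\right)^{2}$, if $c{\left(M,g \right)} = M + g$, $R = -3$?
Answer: $\frac{529}{4} \approx 132.25$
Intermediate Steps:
$\left(c{\left(R,-4 \right)} + Q{\left(-5 \right)} 27\right)^{2} = \left(\left(-3 - 4\right) + \frac{1}{-1 - 5} \cdot 27\right)^{2} = \left(-7 + \frac{1}{-6} \cdot 27\right)^{2} = \left(-7 - \frac{9}{2}\right)^{2} = \left(- \frac{23}{2}\right)^{2} = \frac{529}{4}$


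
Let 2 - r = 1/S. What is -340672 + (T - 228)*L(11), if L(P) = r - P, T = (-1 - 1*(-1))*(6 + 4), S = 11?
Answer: -3724592/11 ≈ -3.3860e+5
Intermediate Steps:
r = 21/11 (r = 2 - 1/11 = 21/11 ≈ 1.9091)
T = 0 (T = (-1 + 1)*10 = 0*10 = 0)
L(P) = 21/11 - P
-340672 + (T - 228)*L(11) = -340672 + (0 - 228)*(21/11 - 1*11) = -340672 - 228*(21/11 - 11) = -340672 - 228*(-100/11) = -340672 + 22800/11 = -3724592/11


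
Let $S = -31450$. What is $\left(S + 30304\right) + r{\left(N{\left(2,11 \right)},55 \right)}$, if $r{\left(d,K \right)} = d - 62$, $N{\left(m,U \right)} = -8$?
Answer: $-1216$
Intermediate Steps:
$r{\left(d,K \right)} = -62 + d$ ($r{\left(d,K \right)} = d - 62 = -62 + d$)
$\left(S + 30304\right) + r{\left(N{\left(2,11 \right)},55 \right)} = \left(-31450 + 30304\right) - 70 = -1146 - 70 = -1216$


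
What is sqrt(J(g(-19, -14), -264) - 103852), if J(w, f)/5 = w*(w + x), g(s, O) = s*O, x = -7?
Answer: sqrt(240618) ≈ 490.53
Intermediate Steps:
g(s, O) = O*s
J(w, f) = 5*w*(-7 + w) (J(w, f) = 5*(w*(w - 7)) = 5*(w*(-7 + w)) = 5*w*(-7 + w))
sqrt(J(g(-19, -14), -264) - 103852) = sqrt(5*(-14*(-19))*(-7 - 14*(-19)) - 103852) = sqrt(5*266*(-7 + 266) - 103852) = sqrt(5*266*259 - 103852) = sqrt(344470 - 103852) = sqrt(240618)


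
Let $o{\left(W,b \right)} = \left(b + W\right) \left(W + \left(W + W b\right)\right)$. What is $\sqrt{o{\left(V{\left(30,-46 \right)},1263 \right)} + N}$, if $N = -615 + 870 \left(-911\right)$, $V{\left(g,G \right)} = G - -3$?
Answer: $i \sqrt{67155085} \approx 8194.8 i$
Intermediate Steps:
$V{\left(g,G \right)} = 3 + G$ ($V{\left(g,G \right)} = G + 3 = 3 + G$)
$o{\left(W,b \right)} = \left(W + b\right) \left(2 W + W b\right)$
$N = -793185$ ($N = -615 - 792570 = -793185$)
$\sqrt{o{\left(V{\left(30,-46 \right)},1263 \right)} + N} = \sqrt{\left(3 - 46\right) \left(1263^{2} + 2 \left(3 - 46\right) + 2 \cdot 1263 + \left(3 - 46\right) 1263\right) - 793185} = \sqrt{- 43 \left(1595169 + 2 \left(-43\right) + 2526 - 54309\right) - 793185} = \sqrt{- 43 \left(1595169 - 86 + 2526 - 54309\right) - 793185} = \sqrt{\left(-43\right) 1543300 - 793185} = \sqrt{-66361900 - 793185} = \sqrt{-67155085} = i \sqrt{67155085}$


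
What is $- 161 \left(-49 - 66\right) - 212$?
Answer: $18303$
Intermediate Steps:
$- 161 \left(-49 - 66\right) - 212 = \left(-161\right) \left(-115\right) - 212 = 18515 - 212 = 18303$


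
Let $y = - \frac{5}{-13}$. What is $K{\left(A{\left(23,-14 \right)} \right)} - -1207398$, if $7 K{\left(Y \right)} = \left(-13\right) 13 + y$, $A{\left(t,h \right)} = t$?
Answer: $\frac{109871026}{91} \approx 1.2074 \cdot 10^{6}$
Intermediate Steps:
$y = \frac{5}{13}$ ($y = \left(-5\right) \left(- \frac{1}{13}\right) = \frac{5}{13} \approx 0.38462$)
$K{\left(Y \right)} = - \frac{2192}{91}$ ($K{\left(Y \right)} = \frac{\left(-13\right) 13 + \frac{5}{13}}{7} = \frac{-169 + \frac{5}{13}}{7} = \frac{1}{7} \left(- \frac{2192}{13}\right) = - \frac{2192}{91}$)
$K{\left(A{\left(23,-14 \right)} \right)} - -1207398 = - \frac{2192}{91} - -1207398 = - \frac{2192}{91} + 1207398 = \frac{109871026}{91}$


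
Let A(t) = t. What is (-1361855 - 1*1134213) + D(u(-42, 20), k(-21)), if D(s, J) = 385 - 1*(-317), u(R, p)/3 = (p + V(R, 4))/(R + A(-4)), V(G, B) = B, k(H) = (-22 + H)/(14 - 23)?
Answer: -2495366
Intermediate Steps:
k(H) = 22/9 - H/9 (k(H) = (-22 + H)/(-9) = (-22 + H)*(-1/9) = 22/9 - H/9)
u(R, p) = 3*(4 + p)/(-4 + R) (u(R, p) = 3*((p + 4)/(R - 4)) = 3*((4 + p)/(-4 + R)) = 3*(4 + p)/(-4 + R))
D(s, J) = 702 (D(s, J) = 385 + 317 = 702)
(-1361855 - 1*1134213) + D(u(-42, 20), k(-21)) = (-1361855 - 1*1134213) + 702 = (-1361855 - 1134213) + 702 = -2496068 + 702 = -2495366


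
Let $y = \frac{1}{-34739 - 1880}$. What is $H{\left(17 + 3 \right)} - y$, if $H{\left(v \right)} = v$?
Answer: $\frac{732381}{36619} \approx 20.0$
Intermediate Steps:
$y = - \frac{1}{36619}$ ($y = \frac{1}{-36619} = - \frac{1}{36619} \approx -2.7308 \cdot 10^{-5}$)
$H{\left(17 + 3 \right)} - y = \left(17 + 3\right) - - \frac{1}{36619} = 20 + \frac{1}{36619} = \frac{732381}{36619}$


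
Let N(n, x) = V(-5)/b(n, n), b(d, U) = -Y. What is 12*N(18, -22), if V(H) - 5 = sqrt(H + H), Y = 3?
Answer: -20 - 4*I*sqrt(10) ≈ -20.0 - 12.649*I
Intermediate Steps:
b(d, U) = -3 (b(d, U) = -1*3 = -3)
V(H) = 5 + sqrt(2)*sqrt(H) (V(H) = 5 + sqrt(H + H) = 5 + sqrt(2*H) = 5 + sqrt(2)*sqrt(H))
N(n, x) = -5/3 - I*sqrt(10)/3 (N(n, x) = (5 + sqrt(2)*sqrt(-5))/(-3) = (5 + sqrt(2)*(I*sqrt(5)))*(-1/3) = (5 + I*sqrt(10))*(-1/3) = -5/3 - I*sqrt(10)/3)
12*N(18, -22) = 12*(-5/3 - I*sqrt(10)/3) = -20 - 4*I*sqrt(10)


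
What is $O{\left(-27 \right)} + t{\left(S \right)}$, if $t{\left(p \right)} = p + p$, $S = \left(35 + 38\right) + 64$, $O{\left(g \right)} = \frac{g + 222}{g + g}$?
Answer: $\frac{4867}{18} \approx 270.39$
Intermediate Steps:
$O{\left(g \right)} = \frac{222 + g}{2 g}$
$S = 137$ ($S = 73 + 64 = 137$)
$t{\left(p \right)} = 2 p$
$O{\left(-27 \right)} + t{\left(S \right)} = \frac{222 - 27}{2 \left(-27\right)} + 2 \cdot 137 = \frac{1}{2} \left(- \frac{1}{27}\right) 195 + 274 = - \frac{65}{18} + 274 = \frac{4867}{18}$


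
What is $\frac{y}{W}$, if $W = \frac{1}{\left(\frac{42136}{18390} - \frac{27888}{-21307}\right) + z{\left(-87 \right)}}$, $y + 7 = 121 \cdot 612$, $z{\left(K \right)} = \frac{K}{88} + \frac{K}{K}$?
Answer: $\frac{83825145015427}{313468584} \approx 2.6741 \cdot 10^{5}$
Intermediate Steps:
$z{\left(K \right)} = 1 + \frac{K}{88}$ ($z{\left(K \right)} = K \frac{1}{88} + 1 = \frac{K}{88} + 1 = 1 + \frac{K}{88}$)
$y = 74045$ ($y = -7 + 121 \cdot 612 = -7 + 74052 = 74045$)
$W = \frac{1567342920}{5660419003}$ ($W = \frac{1}{\left(\frac{42136}{18390} - \frac{27888}{-21307}\right) + \left(1 + \frac{1}{88} \left(-87\right)\right)} = \frac{1}{\left(42136 \cdot \frac{1}{18390} - - \frac{27888}{21307}\right) + \left(1 - \frac{87}{88}\right)} = \frac{1}{\left(\frac{21068}{9195} + \frac{27888}{21307}\right) + \frac{1}{88}} = \frac{1}{\frac{705326036}{195917865} + \frac{1}{88}} = \frac{1}{\frac{5660419003}{1567342920}} = \frac{1567342920}{5660419003} \approx 0.2769$)
$\frac{y}{W} = \frac{74045}{\frac{1567342920}{5660419003}} = 74045 \cdot \frac{5660419003}{1567342920} = \frac{83825145015427}{313468584}$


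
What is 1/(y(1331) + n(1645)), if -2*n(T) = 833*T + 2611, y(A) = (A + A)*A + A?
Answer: 1/2858005 ≈ 3.4989e-7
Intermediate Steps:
y(A) = A + 2*A² (y(A) = (2*A)*A + A = 2*A² + A = A + 2*A²)
n(T) = -2611/2 - 833*T/2 (n(T) = -(833*T + 2611)/2 = -(2611 + 833*T)/2 = -2611/2 - 833*T/2)
1/(y(1331) + n(1645)) = 1/(1331*(1 + 2*1331) + (-2611/2 - 833/2*1645)) = 1/(1331*(1 + 2662) + (-2611/2 - 1370285/2)) = 1/(1331*2663 - 686448) = 1/(3544453 - 686448) = 1/2858005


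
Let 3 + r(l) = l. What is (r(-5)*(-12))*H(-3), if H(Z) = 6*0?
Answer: 0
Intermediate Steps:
r(l) = -3 + l
H(Z) = 0
(r(-5)*(-12))*H(-3) = ((-3 - 5)*(-12))*0 = -8*(-12)*0 = 96*0 = 0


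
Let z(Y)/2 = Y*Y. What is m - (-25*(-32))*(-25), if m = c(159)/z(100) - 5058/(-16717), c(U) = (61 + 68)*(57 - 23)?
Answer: 3343487240381/167170000 ≈ 20001.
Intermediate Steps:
c(U) = 4386 (c(U) = 129*34 = 4386)
z(Y) = 2*Y² (z(Y) = 2*(Y*Y) = 2*Y²)
m = 87240381/167170000 (m = 4386/((2*100²)) - 5058/(-16717) = 4386/((2*10000)) - 5058*(-1/16717) = 4386/20000 + 5058/16717 = 4386*(1/20000) + 5058/16717 = 2193/10000 + 5058/16717 = 87240381/167170000 ≈ 0.52187)
m - (-25*(-32))*(-25) = 87240381/167170000 - (-25*(-32))*(-25) = 87240381/167170000 - 800*(-25) = 87240381/167170000 - 1*(-20000) = 87240381/167170000 + 20000 = 3343487240381/167170000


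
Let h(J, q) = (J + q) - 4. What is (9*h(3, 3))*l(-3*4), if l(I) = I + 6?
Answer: -108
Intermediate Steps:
h(J, q) = -4 + J + q
l(I) = 6 + I
(9*h(3, 3))*l(-3*4) = (9*(-4 + 3 + 3))*(6 - 3*4) = (9*2)*(6 - 12) = 18*(-6) = -108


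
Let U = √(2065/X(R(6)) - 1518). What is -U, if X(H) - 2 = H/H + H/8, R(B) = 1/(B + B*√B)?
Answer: -I*√(120990 + 119472*√6)/√(145 + 144*√6) ≈ -28.828*I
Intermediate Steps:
R(B) = 1/(B + B^(3/2))
X(H) = 3 + H/8 (X(H) = 2 + (H/H + H/8) = 2 + (1 + H*(⅛)) = 2 + (1 + H/8) = 3 + H/8)
U = √(-1518 + 2065/(3 + 1/(8*(6 + 6*√6)))) (U = √(2065/(3 + 1/(8*(6 + 6^(3/2)))) - 1518) = √(2065/(3 + 1/(8*(6 + 6*√6))) - 1518) = √(-1518 + 2065/(3 + 1/(8*(6 + 6*√6)))) ≈ 28.828*I)
-U = -√(-120990 - 119472*√6)/√(145 + 144*√6)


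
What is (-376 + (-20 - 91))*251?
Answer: -122237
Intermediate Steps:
(-376 + (-20 - 91))*251 = (-376 - 111)*251 = -487*251 = -122237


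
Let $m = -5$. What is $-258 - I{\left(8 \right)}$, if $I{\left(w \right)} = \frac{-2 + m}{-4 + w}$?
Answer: $- \frac{1025}{4} \approx -256.25$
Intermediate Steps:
$I{\left(w \right)} = - \frac{7}{-4 + w}$ ($I{\left(w \right)} = \frac{-2 - 5}{-4 + w} = - \frac{7}{-4 + w}$)
$-258 - I{\left(8 \right)} = -258 - - \frac{7}{-4 + 8} = -258 - - \frac{7}{4} = -258 + \frac{7}{4} = - \frac{1025}{4}$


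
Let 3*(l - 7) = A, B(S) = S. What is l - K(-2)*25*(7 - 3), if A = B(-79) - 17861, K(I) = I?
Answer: -5773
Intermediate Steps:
A = -17940 (A = -79 - 17861 = -17940)
l = -5973 (l = 7 + (⅓)*(-17940) = 7 - 5980 = -5973)
l - K(-2)*25*(7 - 3) = -5973 - (-2*25)*(7 - 3) = -5973 - (-50)*4 = -5973 - 1*(-200) = -5973 + 200 = -5773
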